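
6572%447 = 314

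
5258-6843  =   - 1585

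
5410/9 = 5410/9 = 601.11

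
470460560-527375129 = -56914569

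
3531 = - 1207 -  - 4738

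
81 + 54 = 135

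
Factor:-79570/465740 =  - 109/638 = - 2^( - 1)*11^( - 1 )*29^(  -  1)*109^1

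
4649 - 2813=1836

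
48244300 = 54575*884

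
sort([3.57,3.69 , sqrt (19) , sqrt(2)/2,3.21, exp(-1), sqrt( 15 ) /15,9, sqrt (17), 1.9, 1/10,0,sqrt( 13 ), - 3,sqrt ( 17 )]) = [  -  3 , 0,1/10, sqrt(15 )/15,exp( - 1), sqrt(2) /2,1.9 , 3.21,3.57,sqrt (13) , 3.69,sqrt( 17),sqrt ( 17) , sqrt ( 19 ),9] 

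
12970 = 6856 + 6114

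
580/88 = 6 +13/22 =6.59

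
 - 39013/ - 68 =573+ 49/68 = 573.72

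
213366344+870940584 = 1084306928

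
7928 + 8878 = 16806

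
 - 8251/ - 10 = 8251/10 = 825.10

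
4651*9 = 41859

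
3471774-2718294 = 753480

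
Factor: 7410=2^1 * 3^1*5^1*13^1*19^1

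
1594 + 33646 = 35240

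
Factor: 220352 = 2^6*11^1*313^1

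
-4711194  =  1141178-5852372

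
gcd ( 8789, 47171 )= 1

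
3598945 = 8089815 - 4490870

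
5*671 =3355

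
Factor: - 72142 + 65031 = - 7111  =  - 13^1 * 547^1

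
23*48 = 1104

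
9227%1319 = 1313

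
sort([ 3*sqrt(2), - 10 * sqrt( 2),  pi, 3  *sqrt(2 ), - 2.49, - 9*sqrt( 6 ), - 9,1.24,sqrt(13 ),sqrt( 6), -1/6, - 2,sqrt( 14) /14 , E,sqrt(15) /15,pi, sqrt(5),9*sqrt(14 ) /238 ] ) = [ - 9*sqrt( 6), - 10*sqrt( 2), - 9, - 2.49, - 2, - 1/6, 9*sqrt( 14)/238,sqrt(15)/15,sqrt(14) /14,  1.24,sqrt(5 ),sqrt( 6),E, pi,pi, sqrt(13),3*sqrt ( 2),3*sqrt( 2 ) ]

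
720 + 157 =877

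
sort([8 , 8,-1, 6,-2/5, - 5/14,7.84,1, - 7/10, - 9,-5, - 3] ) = [ - 9, - 5, -3, - 1, - 7/10, - 2/5, - 5/14, 1, 6,7.84,  8 , 8 ] 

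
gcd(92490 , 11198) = 2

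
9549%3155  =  84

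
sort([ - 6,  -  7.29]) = [ - 7.29 , - 6 ]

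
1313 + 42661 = 43974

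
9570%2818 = 1116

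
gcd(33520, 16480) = 80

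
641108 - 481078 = 160030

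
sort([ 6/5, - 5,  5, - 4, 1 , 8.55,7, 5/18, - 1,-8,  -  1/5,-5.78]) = [-8, - 5.78, - 5 , - 4,  -  1, - 1/5, 5/18, 1,6/5,5, 7,8.55 ] 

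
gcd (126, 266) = 14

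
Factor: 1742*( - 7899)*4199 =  - 57778483542 = - 2^1*3^1 * 13^2*17^1*19^1*67^1*2633^1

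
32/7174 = 16/3587 = 0.00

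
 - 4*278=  -1112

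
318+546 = 864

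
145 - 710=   -  565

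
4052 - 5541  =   - 1489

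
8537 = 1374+7163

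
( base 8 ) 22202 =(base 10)9346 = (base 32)942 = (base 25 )ENL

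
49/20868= 49/20868 = 0.00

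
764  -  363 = 401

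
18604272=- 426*( - 43672)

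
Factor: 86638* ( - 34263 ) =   -  2^1 * 3^6*47^1*43319^1 = -  2968477794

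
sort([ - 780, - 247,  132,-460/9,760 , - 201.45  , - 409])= [ - 780, - 409, - 247, - 201.45,  -  460/9,  132,  760]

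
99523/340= 99523/340 = 292.71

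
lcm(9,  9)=9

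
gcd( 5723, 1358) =97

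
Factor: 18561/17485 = 3^1* 5^( - 1) * 13^( - 1)*23^1 =69/65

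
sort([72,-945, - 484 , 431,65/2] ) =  [ - 945, - 484, 65/2, 72, 431]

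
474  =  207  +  267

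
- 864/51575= -1 + 50711/51575 = -0.02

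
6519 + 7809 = 14328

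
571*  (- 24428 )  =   - 13948388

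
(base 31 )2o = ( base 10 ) 86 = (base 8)126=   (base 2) 1010110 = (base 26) 38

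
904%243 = 175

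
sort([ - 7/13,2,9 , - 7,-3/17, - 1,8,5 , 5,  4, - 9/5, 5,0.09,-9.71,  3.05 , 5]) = [ - 9.71, - 7,  -  9/5, - 1, - 7/13, - 3/17,0.09 , 2,3.05,  4,5, 5, 5,5, 8,9] 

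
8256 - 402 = 7854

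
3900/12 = 325 = 325.00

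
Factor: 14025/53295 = 5^1*19^( - 1 ) = 5/19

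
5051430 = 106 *47655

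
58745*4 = 234980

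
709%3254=709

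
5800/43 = 5800/43= 134.88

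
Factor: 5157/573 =9 = 3^2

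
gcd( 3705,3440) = 5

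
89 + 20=109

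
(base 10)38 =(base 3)1102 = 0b100110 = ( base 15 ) 28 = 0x26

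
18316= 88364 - 70048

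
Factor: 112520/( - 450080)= - 1/4  =  - 2^( -2 )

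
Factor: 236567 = 181^1 * 1307^1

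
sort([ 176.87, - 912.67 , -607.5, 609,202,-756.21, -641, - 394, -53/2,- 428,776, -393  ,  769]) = [-912.67, - 756.21, - 641, - 607.5, - 428,- 394,  -  393, - 53/2,176.87 , 202,  609,769, 776 ] 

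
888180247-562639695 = 325540552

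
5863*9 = 52767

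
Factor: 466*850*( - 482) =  - 190920200 =- 2^3*5^2*17^1 * 233^1 * 241^1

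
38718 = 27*1434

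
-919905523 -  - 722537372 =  - 197368151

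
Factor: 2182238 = 2^1*1091119^1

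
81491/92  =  81491/92 = 885.77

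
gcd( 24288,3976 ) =8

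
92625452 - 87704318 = 4921134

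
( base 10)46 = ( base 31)1F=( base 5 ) 141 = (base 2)101110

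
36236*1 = 36236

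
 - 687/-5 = 137+2/5 = 137.40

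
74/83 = 74/83 = 0.89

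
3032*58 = 175856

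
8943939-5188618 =3755321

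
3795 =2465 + 1330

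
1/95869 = 1/95869 = 0.00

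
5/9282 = 5/9282 = 0.00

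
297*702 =208494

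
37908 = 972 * 39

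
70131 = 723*97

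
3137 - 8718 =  - 5581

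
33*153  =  5049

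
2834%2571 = 263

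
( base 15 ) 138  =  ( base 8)426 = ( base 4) 10112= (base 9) 338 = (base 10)278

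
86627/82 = 1056 + 35/82 = 1056.43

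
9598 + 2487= 12085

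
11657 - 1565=10092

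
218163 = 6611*33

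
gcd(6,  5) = 1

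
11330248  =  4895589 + 6434659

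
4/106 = 2/53 = 0.04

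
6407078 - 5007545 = 1399533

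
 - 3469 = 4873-8342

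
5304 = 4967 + 337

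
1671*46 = 76866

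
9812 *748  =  7339376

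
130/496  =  65/248=0.26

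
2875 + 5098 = 7973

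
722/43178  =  361/21589  =  0.02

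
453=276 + 177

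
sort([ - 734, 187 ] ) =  [-734 , 187]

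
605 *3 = 1815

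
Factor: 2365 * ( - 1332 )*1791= - 5641972380 = -2^2 * 3^4* 5^1*11^1*37^1* 43^1*199^1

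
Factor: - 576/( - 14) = 2^5*3^2*7^( - 1) = 288/7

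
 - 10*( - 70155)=701550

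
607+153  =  760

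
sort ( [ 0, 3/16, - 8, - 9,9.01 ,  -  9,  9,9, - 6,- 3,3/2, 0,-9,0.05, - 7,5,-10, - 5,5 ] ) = [ - 10, - 9,-9,-9, - 8, - 7,- 6,-5, - 3,0,0,0.05 , 3/16,3/2, 5,5,9,9,9.01] 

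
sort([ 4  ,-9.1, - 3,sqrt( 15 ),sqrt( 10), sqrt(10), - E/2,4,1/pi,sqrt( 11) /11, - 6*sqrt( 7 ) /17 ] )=[  -  9.1, - 3,-E/2, - 6 * sqrt (7 ) /17,sqrt( 11) /11,1/pi,sqrt( 10), sqrt (10),sqrt( 15 ),4,4 ] 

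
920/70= 92/7 = 13.14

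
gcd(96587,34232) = 1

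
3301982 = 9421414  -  6119432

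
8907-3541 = 5366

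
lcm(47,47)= 47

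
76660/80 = 958 + 1/4 = 958.25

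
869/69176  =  869/69176 = 0.01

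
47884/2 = 23942 = 23942.00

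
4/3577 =4/3577 =0.00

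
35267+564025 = 599292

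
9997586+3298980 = 13296566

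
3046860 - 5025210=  - 1978350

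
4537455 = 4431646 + 105809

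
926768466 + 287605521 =1214373987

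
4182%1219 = 525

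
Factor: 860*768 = 2^10*3^1 * 5^1*43^1  =  660480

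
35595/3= 11865  =  11865.00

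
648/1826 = 324/913  =  0.35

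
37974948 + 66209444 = 104184392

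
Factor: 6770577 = 3^1*11^1*199^1*1031^1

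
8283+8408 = 16691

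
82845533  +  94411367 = 177256900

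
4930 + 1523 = 6453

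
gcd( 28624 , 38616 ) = 8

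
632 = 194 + 438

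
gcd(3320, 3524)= 4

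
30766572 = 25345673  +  5420899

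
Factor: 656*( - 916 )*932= -560035072 = - 2^8*41^1*229^1  *  233^1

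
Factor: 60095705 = 5^1*983^1*12227^1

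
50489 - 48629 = 1860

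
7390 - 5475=1915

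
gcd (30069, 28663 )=1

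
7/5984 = 7/5984 = 0.00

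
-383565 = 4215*(-91)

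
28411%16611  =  11800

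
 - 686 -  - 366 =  - 320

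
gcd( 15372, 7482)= 6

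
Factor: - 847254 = -2^1*3^1*141209^1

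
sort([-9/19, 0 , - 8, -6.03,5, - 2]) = [ - 8 ,  -  6.03, - 2 ,  -  9/19,0,5]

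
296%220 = 76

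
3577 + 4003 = 7580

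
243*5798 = 1408914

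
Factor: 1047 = 3^1* 349^1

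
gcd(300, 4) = 4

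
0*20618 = 0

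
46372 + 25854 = 72226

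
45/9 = 5 = 5.00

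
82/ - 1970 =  - 1+944/985 = -0.04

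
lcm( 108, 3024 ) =3024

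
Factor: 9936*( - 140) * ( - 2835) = 2^6 * 3^7*5^2 *7^2*23^1 = 3943598400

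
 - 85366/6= - 42683/3  =  -14227.67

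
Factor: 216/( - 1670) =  - 108/835 = - 2^2 * 3^3 * 5^(-1 ) * 167^( - 1 ) 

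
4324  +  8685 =13009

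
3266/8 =408 + 1/4= 408.25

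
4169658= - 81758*( - 51) 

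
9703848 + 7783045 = 17486893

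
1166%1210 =1166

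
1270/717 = 1270/717 =1.77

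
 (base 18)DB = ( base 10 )245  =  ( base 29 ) 8d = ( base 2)11110101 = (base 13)15B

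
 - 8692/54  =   - 161 + 1/27 =-160.96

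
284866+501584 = 786450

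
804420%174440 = 106660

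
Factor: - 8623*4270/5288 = - 18410105/2644  =  -2^( - 2) * 5^1*7^1*61^1*661^( - 1)*8623^1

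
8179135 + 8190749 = 16369884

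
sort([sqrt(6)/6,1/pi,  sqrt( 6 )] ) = [ 1/pi,sqrt(6 ) /6, sqrt( 6)]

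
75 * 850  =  63750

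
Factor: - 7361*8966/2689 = -2^1*17^1 * 433^1*2689^( -1)*4483^1 = - 65998726/2689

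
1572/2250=262/375 = 0.70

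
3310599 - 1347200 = 1963399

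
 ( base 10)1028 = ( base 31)125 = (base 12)718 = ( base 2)10000000100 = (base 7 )2666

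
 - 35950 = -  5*7190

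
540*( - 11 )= - 5940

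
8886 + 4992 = 13878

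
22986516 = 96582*238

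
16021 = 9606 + 6415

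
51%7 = 2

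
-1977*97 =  - 191769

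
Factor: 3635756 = 2^2*17^1 * 127^1*421^1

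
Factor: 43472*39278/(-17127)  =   - 2^5*3^( - 2)* 13^1 * 19^1 * 41^1* 173^( - 1)*479^1=- 155226656/1557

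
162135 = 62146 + 99989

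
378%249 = 129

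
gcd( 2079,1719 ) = 9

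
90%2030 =90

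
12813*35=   448455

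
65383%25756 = 13871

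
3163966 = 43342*73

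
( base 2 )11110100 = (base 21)BD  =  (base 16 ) F4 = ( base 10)244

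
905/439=2 + 27/439 = 2.06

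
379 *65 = 24635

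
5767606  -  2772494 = 2995112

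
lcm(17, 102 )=102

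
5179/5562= 5179/5562 = 0.93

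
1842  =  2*921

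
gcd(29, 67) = 1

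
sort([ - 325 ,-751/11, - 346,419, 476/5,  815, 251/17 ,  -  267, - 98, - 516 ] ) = [ - 516, - 346, - 325, - 267, - 98, - 751/11 , 251/17, 476/5, 419,815]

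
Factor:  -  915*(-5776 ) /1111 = 5285040/1111 = 2^4*3^1 *5^1*11^ ( - 1 )*19^2*61^1*101^( - 1 )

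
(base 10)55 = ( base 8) 67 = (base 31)1O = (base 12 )47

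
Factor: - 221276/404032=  - 2^ ( - 4 )*11^1*47^1*59^( - 1) = - 517/944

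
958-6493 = -5535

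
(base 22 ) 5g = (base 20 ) 66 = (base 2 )1111110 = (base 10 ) 126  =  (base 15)86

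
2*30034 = 60068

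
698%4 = 2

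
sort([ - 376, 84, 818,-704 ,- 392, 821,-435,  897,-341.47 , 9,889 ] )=[ - 704,-435, - 392, - 376,-341.47, 9, 84,818,821,889 , 897 ] 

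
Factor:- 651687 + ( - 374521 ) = - 1026208 = - 2^5*32069^1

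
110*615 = 67650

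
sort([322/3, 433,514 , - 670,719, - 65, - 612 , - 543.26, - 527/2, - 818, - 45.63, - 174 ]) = [-818, - 670,- 612, - 543.26, - 527/2, - 174  , - 65, - 45.63, 322/3,433, 514,719]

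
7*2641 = 18487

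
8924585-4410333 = 4514252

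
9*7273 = 65457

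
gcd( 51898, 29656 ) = 7414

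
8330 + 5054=13384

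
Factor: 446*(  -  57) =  -2^1*3^1*  19^1*223^1 = - 25422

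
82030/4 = 41015/2=20507.50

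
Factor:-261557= - 261557^1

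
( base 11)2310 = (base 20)7bg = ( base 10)3036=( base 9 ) 4143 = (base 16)BDC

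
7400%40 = 0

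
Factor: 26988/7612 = 3^1 * 11^( - 1 )*13^1=   39/11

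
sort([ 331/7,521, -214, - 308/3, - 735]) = [ - 735, - 214, - 308/3, 331/7, 521 ]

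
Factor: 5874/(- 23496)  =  -1/4= -2^( -2)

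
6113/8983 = 6113/8983 = 0.68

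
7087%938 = 521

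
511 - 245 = 266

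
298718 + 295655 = 594373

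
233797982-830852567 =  - 597054585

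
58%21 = 16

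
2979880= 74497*40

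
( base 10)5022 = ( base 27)6o0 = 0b1001110011110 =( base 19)DH6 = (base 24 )8H6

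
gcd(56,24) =8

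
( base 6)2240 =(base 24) M0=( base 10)528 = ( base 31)H1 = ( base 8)1020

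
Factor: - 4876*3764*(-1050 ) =19270927200 = 2^5*3^1*5^2*7^1*23^1*53^1*941^1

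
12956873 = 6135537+6821336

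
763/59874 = 763/59874 =0.01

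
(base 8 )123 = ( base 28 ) 2R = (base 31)2L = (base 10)83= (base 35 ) 2d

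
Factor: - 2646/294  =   - 3^2 = -9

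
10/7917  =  10/7917 = 0.00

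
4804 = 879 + 3925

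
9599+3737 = 13336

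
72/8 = 9=9.00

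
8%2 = 0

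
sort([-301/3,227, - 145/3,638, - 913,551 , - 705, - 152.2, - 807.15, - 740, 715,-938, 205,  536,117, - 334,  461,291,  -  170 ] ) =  [ - 938, - 913, - 807.15, - 740, - 705,-334, - 170, - 152.2, -301/3,-145/3,117, 205,  227, 291,461,536, 551, 638,715] 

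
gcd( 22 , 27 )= 1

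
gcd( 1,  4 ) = 1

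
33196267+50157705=83353972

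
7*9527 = 66689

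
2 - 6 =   -  4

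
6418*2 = 12836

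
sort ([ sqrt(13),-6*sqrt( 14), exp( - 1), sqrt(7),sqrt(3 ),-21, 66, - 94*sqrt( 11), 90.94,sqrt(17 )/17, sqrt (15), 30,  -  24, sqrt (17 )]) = [-94*sqrt ( 11), - 24, - 6* sqrt (14), - 21,sqrt(17 ) /17, exp( - 1), sqrt(3), sqrt(7),sqrt( 13), sqrt (15 ),sqrt(17),  30, 66, 90.94]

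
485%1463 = 485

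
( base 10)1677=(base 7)4614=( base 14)87B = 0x68D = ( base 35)1CW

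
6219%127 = 123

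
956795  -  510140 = 446655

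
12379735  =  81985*151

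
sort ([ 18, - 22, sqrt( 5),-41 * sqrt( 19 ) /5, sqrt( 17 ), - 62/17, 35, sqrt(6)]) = [ - 41*sqrt (19)/5, - 22, - 62/17,sqrt(5),sqrt( 6), sqrt(17),  18,35]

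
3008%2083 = 925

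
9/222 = 3/74 = 0.04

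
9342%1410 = 882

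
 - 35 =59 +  - 94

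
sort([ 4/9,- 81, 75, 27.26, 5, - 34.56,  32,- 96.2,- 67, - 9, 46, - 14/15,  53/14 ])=[-96.2,  -  81, - 67,-34.56,  -  9,-14/15 , 4/9, 53/14, 5, 27.26, 32, 46,75]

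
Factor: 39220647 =3^1 * 13073549^1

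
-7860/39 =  - 2620/13=-  201.54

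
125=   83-- 42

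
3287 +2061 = 5348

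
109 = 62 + 47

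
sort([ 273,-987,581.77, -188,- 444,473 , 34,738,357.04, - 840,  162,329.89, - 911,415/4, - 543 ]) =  [ - 987, - 911, - 840, - 543, - 444,-188, 34,415/4, 162, 273,329.89, 357.04 , 473,581.77,738]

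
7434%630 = 504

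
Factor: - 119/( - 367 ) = 7^1 * 17^1*367^( - 1) 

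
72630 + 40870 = 113500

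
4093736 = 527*7768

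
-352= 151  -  503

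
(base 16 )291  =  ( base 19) 1fb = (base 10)657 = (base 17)24b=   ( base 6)3013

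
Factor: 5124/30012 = 7/41=7^1*41^( - 1) 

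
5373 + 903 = 6276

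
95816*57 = 5461512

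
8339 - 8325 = 14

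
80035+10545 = 90580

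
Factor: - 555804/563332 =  - 138951/140833= - 3^2*7^( - 1 ) * 11^( - 1)*31^( -1) *59^ ( - 1 )*15439^1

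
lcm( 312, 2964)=5928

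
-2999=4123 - 7122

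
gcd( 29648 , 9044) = 68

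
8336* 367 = 3059312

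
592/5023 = 592/5023 = 0.12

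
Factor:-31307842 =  -2^1*53^1*295357^1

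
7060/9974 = 3530/4987=0.71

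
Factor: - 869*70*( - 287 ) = 2^1 *5^1*7^2*11^1 * 41^1*79^1 = 17458210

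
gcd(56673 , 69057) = 9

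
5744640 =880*6528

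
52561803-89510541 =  - 36948738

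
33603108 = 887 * 37884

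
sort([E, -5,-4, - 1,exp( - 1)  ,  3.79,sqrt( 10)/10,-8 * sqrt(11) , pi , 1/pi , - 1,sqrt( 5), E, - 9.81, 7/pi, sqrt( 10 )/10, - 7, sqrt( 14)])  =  [-8*sqrt( 11 ), -9.81,-7,-5 ,-4,  -  1 , - 1,sqrt(10) /10, sqrt( 10 )/10, 1/pi , exp( - 1), 7/pi, sqrt( 5), E,E,pi,  sqrt(14 ), 3.79] 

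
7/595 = 1/85= 0.01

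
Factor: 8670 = 2^1*3^1*5^1*17^2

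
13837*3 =41511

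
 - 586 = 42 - 628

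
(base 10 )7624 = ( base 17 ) 1968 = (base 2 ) 1110111001000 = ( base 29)91Q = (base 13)3616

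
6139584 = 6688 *918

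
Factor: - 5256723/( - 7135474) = 2^( - 1) *3^1*17^1* 23^( - 1 ) * 59^1*1747^1 *155119^(  -  1 )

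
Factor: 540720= 2^4*3^2*5^1*751^1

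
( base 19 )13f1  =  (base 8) 20044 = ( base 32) 814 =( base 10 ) 8228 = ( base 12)4918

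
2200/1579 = 1  +  621/1579=1.39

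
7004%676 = 244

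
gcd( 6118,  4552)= 2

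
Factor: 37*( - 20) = -740  =  - 2^2*5^1*37^1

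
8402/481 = 17 + 225/481 = 17.47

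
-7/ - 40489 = 7/40489  =  0.00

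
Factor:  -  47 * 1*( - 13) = 611 = 13^1*47^1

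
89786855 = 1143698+88643157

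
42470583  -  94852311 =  - 52381728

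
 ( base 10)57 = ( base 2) 111001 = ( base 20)2H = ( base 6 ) 133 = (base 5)212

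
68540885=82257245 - 13716360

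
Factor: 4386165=3^1*5^1*7^1 * 37^1* 1129^1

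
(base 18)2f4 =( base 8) 1632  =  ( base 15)417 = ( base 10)922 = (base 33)rv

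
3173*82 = 260186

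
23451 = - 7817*( -3)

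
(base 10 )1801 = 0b11100001001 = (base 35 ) 1GG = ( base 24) 331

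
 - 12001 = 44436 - 56437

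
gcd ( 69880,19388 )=4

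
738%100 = 38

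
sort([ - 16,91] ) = [ - 16,91 ]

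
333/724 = 333/724 = 0.46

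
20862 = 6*3477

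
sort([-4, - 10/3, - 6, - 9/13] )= [ - 6 , - 4, - 10/3 , - 9/13 ] 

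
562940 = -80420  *( - 7 ) 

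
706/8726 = 353/4363 = 0.08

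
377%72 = 17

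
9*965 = 8685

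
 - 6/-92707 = 6/92707 = 0.00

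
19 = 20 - 1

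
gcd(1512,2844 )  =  36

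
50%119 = 50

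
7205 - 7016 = 189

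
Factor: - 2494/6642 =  - 3^( - 4)*29^1*41^( -1) * 43^1 = -  1247/3321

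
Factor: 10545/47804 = 15/68 = 2^( - 2 )*3^1 *5^1*17^( - 1)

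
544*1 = 544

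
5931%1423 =239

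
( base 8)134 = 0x5c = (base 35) 2M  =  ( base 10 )92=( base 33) 2q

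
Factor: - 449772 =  -2^2*3^1*37^1*1013^1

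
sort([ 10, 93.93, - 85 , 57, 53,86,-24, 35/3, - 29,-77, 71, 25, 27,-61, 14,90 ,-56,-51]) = [ - 85,-77, - 61,-56,-51, - 29,  -  24, 10,  35/3, 14,  25, 27, 53,  57,71, 86,90 , 93.93]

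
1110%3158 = 1110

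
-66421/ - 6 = 11070+1/6 = 11070.17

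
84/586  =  42/293=0.14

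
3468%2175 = 1293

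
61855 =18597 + 43258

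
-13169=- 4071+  - 9098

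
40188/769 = 40188/769=52.26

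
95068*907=86226676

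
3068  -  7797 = -4729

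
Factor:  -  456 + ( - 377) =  - 7^2 * 17^1 = -833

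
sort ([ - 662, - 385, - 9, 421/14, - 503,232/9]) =[ - 662, - 503, - 385 , - 9,232/9, 421/14 ] 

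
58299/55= 58299/55 = 1059.98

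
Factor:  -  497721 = - 3^1*7^1*137^1*173^1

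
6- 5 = 1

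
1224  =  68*18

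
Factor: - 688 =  - 2^4*43^1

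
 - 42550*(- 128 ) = 5446400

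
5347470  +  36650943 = 41998413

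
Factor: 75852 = 2^2*3^2*7^2 * 43^1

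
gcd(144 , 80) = 16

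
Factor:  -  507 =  - 3^1*13^2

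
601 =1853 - 1252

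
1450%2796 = 1450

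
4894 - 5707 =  -813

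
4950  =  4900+50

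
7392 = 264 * 28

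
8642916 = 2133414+6509502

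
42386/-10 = - 21193/5=- 4238.60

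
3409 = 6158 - 2749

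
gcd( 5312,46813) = 1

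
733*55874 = 40955642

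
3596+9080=12676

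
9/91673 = 9/91673=0.00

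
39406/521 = 39406/521  =  75.64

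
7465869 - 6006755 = 1459114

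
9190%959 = 559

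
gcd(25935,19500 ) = 195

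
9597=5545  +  4052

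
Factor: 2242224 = 2^4*3^2*23^1*677^1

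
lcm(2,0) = 0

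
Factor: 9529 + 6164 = 15693   =  3^1*5231^1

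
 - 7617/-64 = 119+1/64= 119.02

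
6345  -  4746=1599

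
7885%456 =133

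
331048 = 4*82762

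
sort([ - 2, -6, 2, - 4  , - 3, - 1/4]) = [-6,-4, - 3,-2, - 1/4, 2 ] 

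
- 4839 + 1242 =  - 3597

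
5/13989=5/13989 = 0.00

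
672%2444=672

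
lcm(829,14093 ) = 14093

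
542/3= 542/3 = 180.67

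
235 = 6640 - 6405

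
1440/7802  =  720/3901 =0.18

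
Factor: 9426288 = 2^4*3^1*43^1*4567^1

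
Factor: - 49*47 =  - 2303= - 7^2 * 47^1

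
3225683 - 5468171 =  - 2242488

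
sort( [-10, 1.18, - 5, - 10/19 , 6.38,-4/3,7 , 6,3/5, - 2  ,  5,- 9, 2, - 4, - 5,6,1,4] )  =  [ - 10, - 9, - 5,-5, - 4, - 2,-4/3, - 10/19,3/5, 1, 1.18,2,4 , 5,6, 6,6.38,7]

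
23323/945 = 24 + 643/945 = 24.68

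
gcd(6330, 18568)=422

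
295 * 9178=2707510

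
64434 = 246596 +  - 182162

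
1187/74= 1187/74 = 16.04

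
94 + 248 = 342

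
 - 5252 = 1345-6597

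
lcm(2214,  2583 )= 15498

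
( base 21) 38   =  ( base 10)71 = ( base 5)241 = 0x47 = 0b1000111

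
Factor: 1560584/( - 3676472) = -19^1* 181^( - 1 )*2539^( - 1)*10267^1  =  - 195073/459559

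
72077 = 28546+43531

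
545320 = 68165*8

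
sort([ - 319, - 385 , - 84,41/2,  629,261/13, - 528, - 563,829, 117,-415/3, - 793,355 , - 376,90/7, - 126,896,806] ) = [ - 793, - 563, - 528, - 385, - 376, - 319, - 415/3, - 126, - 84,90/7,  261/13,41/2,117 , 355,629  ,  806,829,896]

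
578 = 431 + 147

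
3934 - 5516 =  - 1582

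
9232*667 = 6157744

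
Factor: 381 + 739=2^5*5^1*7^1 =1120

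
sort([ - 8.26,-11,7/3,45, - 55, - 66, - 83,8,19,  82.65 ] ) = [ - 83, - 66,-55, - 11, - 8.26,7/3,8,19,45, 82.65]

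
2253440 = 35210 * 64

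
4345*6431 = 27942695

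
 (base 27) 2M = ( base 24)34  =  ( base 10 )76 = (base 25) 31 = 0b1001100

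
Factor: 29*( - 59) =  - 29^1*59^1 = - 1711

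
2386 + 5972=8358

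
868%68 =52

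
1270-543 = 727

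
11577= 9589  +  1988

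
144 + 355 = 499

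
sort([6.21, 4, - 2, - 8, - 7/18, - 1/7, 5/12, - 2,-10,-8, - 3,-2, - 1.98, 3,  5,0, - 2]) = [  -  10  ,-8, - 8, - 3,-2, - 2, - 2 , - 2, - 1.98,  -  7/18, - 1/7,0, 5/12,3 , 4, 5,  6.21]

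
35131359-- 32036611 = 67167970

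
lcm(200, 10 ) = 200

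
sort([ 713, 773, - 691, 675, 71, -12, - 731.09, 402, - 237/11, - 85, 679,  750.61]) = [-731.09, - 691, -85, - 237/11, - 12, 71, 402, 675, 679, 713,  750.61, 773]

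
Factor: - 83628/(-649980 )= 101/785= 5^(- 1 )*101^1*157^( - 1 )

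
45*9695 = 436275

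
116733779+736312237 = 853046016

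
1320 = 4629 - 3309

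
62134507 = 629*98783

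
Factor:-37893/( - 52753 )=51/71=3^1*17^1*71^( - 1) 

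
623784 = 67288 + 556496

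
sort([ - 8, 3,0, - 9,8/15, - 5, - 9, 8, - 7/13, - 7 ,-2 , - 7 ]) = [ - 9  , - 9, - 8,-7, -7, - 5 , - 2,-7/13, 0,8/15,  3,8]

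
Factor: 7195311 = 3^4*211^1*421^1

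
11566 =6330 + 5236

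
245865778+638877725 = 884743503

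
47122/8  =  23561/4 = 5890.25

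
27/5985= 3/665 = 0.00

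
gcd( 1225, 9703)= 1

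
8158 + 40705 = 48863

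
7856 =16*491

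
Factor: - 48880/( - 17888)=235/86  =  2^( - 1)*5^1*43^( - 1 )*47^1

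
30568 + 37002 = 67570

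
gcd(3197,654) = 1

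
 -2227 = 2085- 4312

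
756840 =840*901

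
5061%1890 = 1281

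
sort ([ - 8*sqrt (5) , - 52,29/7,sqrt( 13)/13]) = [ - 52, - 8*sqrt ( 5),sqrt( 13) /13,29/7 ]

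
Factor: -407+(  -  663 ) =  - 2^1*5^1*107^1  =  -1070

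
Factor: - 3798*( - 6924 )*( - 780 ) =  - 20511934560 = -2^5*3^4*5^1*13^1*211^1*577^1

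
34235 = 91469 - 57234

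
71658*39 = 2794662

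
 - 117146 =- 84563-32583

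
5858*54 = 316332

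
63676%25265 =13146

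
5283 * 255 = 1347165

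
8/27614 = 4/13807 = 0.00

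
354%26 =16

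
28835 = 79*365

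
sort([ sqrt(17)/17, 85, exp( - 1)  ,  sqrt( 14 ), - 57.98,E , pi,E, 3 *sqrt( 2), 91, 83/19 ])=[ - 57.98,sqrt(17 ) /17,exp( - 1), E,  E, pi, sqrt( 14),3*sqrt( 2 ), 83/19, 85,91]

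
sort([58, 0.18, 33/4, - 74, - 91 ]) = [ - 91,  -  74, 0.18, 33/4,58] 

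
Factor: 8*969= 7752= 2^3*3^1*17^1*19^1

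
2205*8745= 19282725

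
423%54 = 45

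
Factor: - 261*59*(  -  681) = 10486719 = 3^3*29^1*59^1*227^1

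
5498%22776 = 5498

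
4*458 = 1832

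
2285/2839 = 2285/2839 = 0.80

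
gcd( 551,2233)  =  29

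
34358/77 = 34358/77  =  446.21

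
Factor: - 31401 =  - 3^3*1163^1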